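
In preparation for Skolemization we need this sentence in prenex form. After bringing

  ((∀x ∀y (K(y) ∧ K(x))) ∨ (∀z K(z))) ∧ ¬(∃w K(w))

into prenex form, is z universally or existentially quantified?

Drive negations inward (¬∀x A ≡ ∃x ¬A, ¬∃x A ≡ ∀x ¬A, De Morgan for ∧/∨):
  ((∀x ∀y (K(y) ∧ K(x))) ∨ (∀z K(z))) ∧ (∀w ¬K(w))
Extract every quantifier outward, since the variables are now distinct and don't occur free across branches:
  ∀x ∀y ∀z ∀w ((K(y) ∧ K(x) ∨ K(z)) ∧ ¬K(w))
The quantifier ∀z sits under an even number of negations, so it remains universal.

universal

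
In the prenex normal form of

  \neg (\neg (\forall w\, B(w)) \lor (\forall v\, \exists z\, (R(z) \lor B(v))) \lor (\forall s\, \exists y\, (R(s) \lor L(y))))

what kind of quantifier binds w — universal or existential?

Move each ¬ inward, flipping quantifiers it crosses:
  (\forall w\, B(w)) \land (\exists v\, \forall z\, (\neg R(z) \land \neg B(v))) \land (\exists s\, \forall y\, (\neg R(s) \land \neg L(y)))
All bound variables are already distinct, so no renaming is needed.
Finally move all quantifiers to the prefix:
  \forall w\, \exists v\, \forall z\, \exists s\, \forall y\, (B(w) \land \neg R(z) \land \neg B(v) \land \neg R(s) \land \neg L(y))
The quantifier \forall w sits under an even number of negations, so it remains universal.

universal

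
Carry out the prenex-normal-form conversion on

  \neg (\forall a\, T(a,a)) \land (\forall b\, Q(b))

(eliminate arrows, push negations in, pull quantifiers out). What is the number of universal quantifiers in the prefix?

1

Move each ¬ inward, flipping quantifiers it crosses:
  (\exists a\, \neg T(a,a)) \land (\forall b\, Q(b))
All bound variables are already distinct, so no renaming is needed.
Extract every quantifier outward, since the variables are now distinct and don't occur free across branches:
  \exists a\, \forall b\, (\neg T(a,a) \land Q(b))
The prefix is \exists a \forall b: 1 universal, 1 existential.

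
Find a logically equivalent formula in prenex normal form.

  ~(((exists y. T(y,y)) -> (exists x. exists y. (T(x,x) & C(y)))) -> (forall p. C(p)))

Eliminate → and ↔ using ¬ and ∨.
  ~(~(~(exists y. T(y,y)) | (exists x. exists y. (T(x,x) & C(y)))) | (forall p. C(p)))
Push ¬ through the quantifiers and connectives to reach negation normal form:
  ((forall y. ~T(y,y)) | (exists x. exists y. (T(x,x) & C(y)))) & (exists p. ~C(p))
Standardize variables apart so no two quantifiers bind the same name: y↦b.
  ((forall y. ~T(y,y)) | (exists x. exists b. (T(x,x) & C(b)))) & (exists p. ~C(p))
Finally move all quantifiers to the prefix:
  forall y. exists x. exists b. exists p. ((~T(y,y) | T(x,x) & C(b)) & ~C(p))

forall y. exists x. exists b. exists p. ((~T(y,y) | T(x,x) & C(b)) & ~C(p))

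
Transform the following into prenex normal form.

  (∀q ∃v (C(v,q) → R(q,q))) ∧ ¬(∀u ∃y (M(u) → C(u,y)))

Eliminate → and ↔ using ¬ and ∨.
  (∀q ∃v (¬C(v,q) ∨ R(q,q))) ∧ ¬(∀u ∃y (¬M(u) ∨ C(u,y)))
Drive negations inward (¬∀x A ≡ ∃x ¬A, ¬∃x A ≡ ∀x ¬A, De Morgan for ∧/∨):
  (∀q ∃v (¬C(v,q) ∨ R(q,q))) ∧ (∃u ∀y (M(u) ∧ ¬C(u,y)))
All bound variables are already distinct, so no renaming is needed.
Pull the quantifiers to the front (each side's bound variable is not free in the other side):
  ∀q ∃v ∃u ∀y ((¬C(v,q) ∨ R(q,q)) ∧ M(u) ∧ ¬C(u,y))

∀q ∃v ∃u ∀y ((¬C(v,q) ∨ R(q,q)) ∧ M(u) ∧ ¬C(u,y))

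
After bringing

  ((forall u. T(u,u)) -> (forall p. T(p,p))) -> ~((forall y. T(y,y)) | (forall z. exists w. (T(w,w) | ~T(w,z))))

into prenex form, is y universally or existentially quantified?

existential

Eliminate → and ↔ using ¬ and ∨.
  ~(~(forall u. T(u,u)) | (forall p. T(p,p))) | ~((forall y. T(y,y)) | (forall z. exists w. (T(w,w) | ~T(w,z))))
Drive negations inward (¬∀x A ≡ ∃x ¬A, ¬∃x A ≡ ∀x ¬A, De Morgan for ∧/∨):
  (forall u. T(u,u)) & (exists p. ~T(p,p)) | (exists y. ~T(y,y)) & (exists z. forall w. (~T(w,w) & T(w,z)))
All bound variables are already distinct, so no renaming is needed.
Pull the quantifiers to the front (each side's bound variable is not free in the other side):
  forall u. exists p. exists y. exists z. forall w. (T(u,u) & ~T(p,p) | ~T(y,y) & ~T(w,w) & T(w,z))
The quantifier forall y sits under an odd number of negations (counting the antecedent side of each →), so it flips to exists y.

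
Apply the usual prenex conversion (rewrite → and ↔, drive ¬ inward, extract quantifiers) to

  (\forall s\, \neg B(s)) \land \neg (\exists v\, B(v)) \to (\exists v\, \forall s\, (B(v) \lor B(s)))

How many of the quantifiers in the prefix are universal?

1

Rewrite implications/biconditionals: A → B as ¬A ∨ B.
  \neg ((\forall s\, \neg B(s)) \land \neg (\exists v\, B(v))) \lor (\exists v\, \forall s\, (B(v) \lor B(s)))
Move each ¬ inward, flipping quantifiers it crosses:
  (\exists s\, B(s)) \lor (\exists v\, B(v)) \lor (\exists v\, \forall s\, (B(v) \lor B(s)))
Give each quantifier a distinct variable: v↦z1, s↦u1.
  (\exists s\, B(s)) \lor (\exists v\, B(v)) \lor (\exists z1\, \forall u1\, (B(z1) \lor B(u1)))
Finally move all quantifiers to the prefix:
  \exists s\, \exists v\, \exists z1\, \forall u1\, (B(s) \lor B(v) \lor B(z1) \lor B(u1))
The prefix is \exists s \exists v \exists z1 \forall u1: 1 universal, 3 existential.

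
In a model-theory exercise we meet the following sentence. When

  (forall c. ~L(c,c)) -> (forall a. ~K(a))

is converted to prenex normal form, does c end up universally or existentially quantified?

existential

First replace A → B with ¬A ∨ B.
  ~(forall c. ~L(c,c)) | (forall a. ~K(a))
Push ¬ through the quantifiers and connectives to reach negation normal form:
  (exists c. L(c,c)) | (forall a. ~K(a))
All bound variables are already distinct, so no renaming is needed.
Pull the quantifiers to the front (each side's bound variable is not free in the other side):
  exists c. forall a. (L(c,c) | ~K(a))
The quantifier forall c sits under an odd number of negations (counting the antecedent side of each →), so it flips to exists c.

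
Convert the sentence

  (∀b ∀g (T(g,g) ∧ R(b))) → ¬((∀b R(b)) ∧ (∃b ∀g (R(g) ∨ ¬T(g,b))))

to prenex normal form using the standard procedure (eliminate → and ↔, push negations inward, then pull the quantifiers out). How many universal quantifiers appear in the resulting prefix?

Eliminate → and ↔ using ¬ and ∨.
  ¬(∀b ∀g (T(g,g) ∧ R(b))) ∨ ¬((∀b R(b)) ∧ (∃b ∀g (R(g) ∨ ¬T(g,b))))
Push ¬ through the quantifiers and connectives to reach negation normal form:
  (∃b ∃g (¬T(g,g) ∨ ¬R(b))) ∨ (∃b ¬R(b)) ∨ (∀b ∃g (¬R(g) ∧ T(g,b)))
Rename bound variables to avoid capture: b↦y, b↦q, g↦p.
  (∃b ∃g (¬T(g,g) ∨ ¬R(b))) ∨ (∃y ¬R(y)) ∨ (∀q ∃p (¬R(p) ∧ T(p,q)))
Pull the quantifiers to the front (each side's bound variable is not free in the other side):
  ∃b ∃g ∃y ∀q ∃p (¬T(g,g) ∨ ¬R(b) ∨ ¬R(y) ∨ ¬R(p) ∧ T(p,q))
The prefix is ∃b ∃g ∃y ∀q ∃p: 1 universal, 4 existential.

1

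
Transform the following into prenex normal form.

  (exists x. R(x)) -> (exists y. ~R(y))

forall x. exists y. (~R(x) | ~R(y))

First replace A → B with ¬A ∨ B.
  ~(exists x. R(x)) | (exists y. ~R(y))
Push ¬ through the quantifiers and connectives to reach negation normal form:
  (forall x. ~R(x)) | (exists y. ~R(y))
Pull the quantifiers to the front (each side's bound variable is not free in the other side):
  forall x. exists y. (~R(x) | ~R(y))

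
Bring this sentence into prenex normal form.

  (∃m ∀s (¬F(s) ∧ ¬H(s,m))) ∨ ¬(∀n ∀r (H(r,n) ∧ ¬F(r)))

∃m ∀s ∃n ∃r (¬F(s) ∧ ¬H(s,m) ∨ ¬H(r,n) ∨ F(r))

Move each ¬ inward, flipping quantifiers it crosses:
  (∃m ∀s (¬F(s) ∧ ¬H(s,m))) ∨ (∃n ∃r (¬H(r,n) ∨ F(r)))
All bound variables are already distinct, so no renaming is needed.
Finally move all quantifiers to the prefix:
  ∃m ∀s ∃n ∃r (¬F(s) ∧ ¬H(s,m) ∨ ¬H(r,n) ∨ F(r))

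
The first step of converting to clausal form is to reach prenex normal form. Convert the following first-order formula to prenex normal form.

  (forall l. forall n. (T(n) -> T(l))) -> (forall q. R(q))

exists l. exists n. forall q. (T(n) & ~T(l) | R(q))

First replace A → B with ¬A ∨ B.
  ~(forall l. forall n. (~T(n) | T(l))) | (forall q. R(q))
Drive negations inward (¬∀x A ≡ ∃x ¬A, ¬∃x A ≡ ∀x ¬A, De Morgan for ∧/∨):
  (exists l. exists n. (T(n) & ~T(l))) | (forall q. R(q))
All bound variables are already distinct, so no renaming is needed.
Extract every quantifier outward, since the variables are now distinct and don't occur free across branches:
  exists l. exists n. forall q. (T(n) & ~T(l) | R(q))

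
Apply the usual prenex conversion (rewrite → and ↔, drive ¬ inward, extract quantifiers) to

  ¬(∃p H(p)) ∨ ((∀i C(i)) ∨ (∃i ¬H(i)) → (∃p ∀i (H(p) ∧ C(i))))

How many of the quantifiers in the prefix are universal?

First replace A → B with ¬A ∨ B.
  ¬(∃p H(p)) ∨ ¬((∀i C(i)) ∨ (∃i ¬H(i))) ∨ (∃p ∀i (H(p) ∧ C(i)))
Drive negations inward (¬∀x A ≡ ∃x ¬A, ¬∃x A ≡ ∀x ¬A, De Morgan for ∧/∨):
  (∀p ¬H(p)) ∨ (∃i ¬C(i)) ∧ (∀i H(i)) ∨ (∃p ∀i (H(p) ∧ C(i)))
Standardize variables apart so no two quantifiers bind the same name: i↦a, p↦c, i↦z.
  (∀p ¬H(p)) ∨ (∃i ¬C(i)) ∧ (∀a H(a)) ∨ (∃c ∀z (H(c) ∧ C(z)))
Extract every quantifier outward, since the variables are now distinct and don't occur free across branches:
  ∀p ∃i ∀a ∃c ∀z (¬H(p) ∨ ¬C(i) ∧ H(a) ∨ H(c) ∧ C(z))
The prefix is ∀p ∃i ∀a ∃c ∀z: 3 universal, 2 existential.

3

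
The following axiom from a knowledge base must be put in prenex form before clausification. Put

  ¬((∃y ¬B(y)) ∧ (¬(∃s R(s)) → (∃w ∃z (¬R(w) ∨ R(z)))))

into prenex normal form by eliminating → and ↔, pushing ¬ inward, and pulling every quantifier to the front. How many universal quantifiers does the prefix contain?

First replace A → B with ¬A ∨ B.
  ¬((∃y ¬B(y)) ∧ (¬¬(∃s R(s)) ∨ (∃w ∃z (¬R(w) ∨ R(z)))))
Move each ¬ inward, flipping quantifiers it crosses:
  (∀y B(y)) ∨ (∀s ¬R(s)) ∧ (∀w ∀z (R(w) ∧ ¬R(z)))
Finally move all quantifiers to the prefix:
  ∀y ∀s ∀w ∀z (B(y) ∨ ¬R(s) ∧ R(w) ∧ ¬R(z))
The prefix is ∀y ∀s ∀w ∀z: 4 universal, 0 existential.

4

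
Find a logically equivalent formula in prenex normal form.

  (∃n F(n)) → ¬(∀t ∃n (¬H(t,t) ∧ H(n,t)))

∀n ∃t ∀y1 (¬F(n) ∨ H(t,t) ∨ ¬H(y1,t))

First replace A → B with ¬A ∨ B.
  ¬(∃n F(n)) ∨ ¬(∀t ∃n (¬H(t,t) ∧ H(n,t)))
Push ¬ through the quantifiers and connectives to reach negation normal form:
  (∀n ¬F(n)) ∨ (∃t ∀n (H(t,t) ∨ ¬H(n,t)))
Rename bound variables to avoid capture: n↦y1.
  (∀n ¬F(n)) ∨ (∃t ∀y1 (H(t,t) ∨ ¬H(y1,t)))
Finally move all quantifiers to the prefix:
  ∀n ∃t ∀y1 (¬F(n) ∨ H(t,t) ∨ ¬H(y1,t))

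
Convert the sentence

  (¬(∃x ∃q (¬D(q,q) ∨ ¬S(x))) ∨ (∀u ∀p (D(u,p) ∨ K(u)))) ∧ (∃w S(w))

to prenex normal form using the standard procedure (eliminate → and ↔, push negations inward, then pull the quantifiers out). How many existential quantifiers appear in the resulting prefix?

1

Drive negations inward (¬∀x A ≡ ∃x ¬A, ¬∃x A ≡ ∀x ¬A, De Morgan for ∧/∨):
  ((∀x ∀q (D(q,q) ∧ S(x))) ∨ (∀u ∀p (D(u,p) ∨ K(u)))) ∧ (∃w S(w))
All bound variables are already distinct, so no renaming is needed.
Pull the quantifiers to the front (each side's bound variable is not free in the other side):
  ∀x ∀q ∀u ∀p ∃w ((D(q,q) ∧ S(x) ∨ D(u,p) ∨ K(u)) ∧ S(w))
The prefix is ∀x ∀q ∀u ∀p ∃w: 4 universal, 1 existential.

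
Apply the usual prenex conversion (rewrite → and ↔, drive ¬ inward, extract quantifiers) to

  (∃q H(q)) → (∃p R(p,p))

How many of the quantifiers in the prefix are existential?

Rewrite implications/biconditionals: A → B as ¬A ∨ B.
  ¬(∃q H(q)) ∨ (∃p R(p,p))
Push ¬ through the quantifiers and connectives to reach negation normal form:
  (∀q ¬H(q)) ∨ (∃p R(p,p))
All bound variables are already distinct, so no renaming is needed.
Finally move all quantifiers to the prefix:
  ∀q ∃p (¬H(q) ∨ R(p,p))
The prefix is ∀q ∃p: 1 universal, 1 existential.

1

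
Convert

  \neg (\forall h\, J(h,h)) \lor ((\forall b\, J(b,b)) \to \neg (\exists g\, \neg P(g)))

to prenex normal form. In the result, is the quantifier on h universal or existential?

First replace A → B with ¬A ∨ B.
  \neg (\forall h\, J(h,h)) \lor \neg (\forall b\, J(b,b)) \lor \neg (\exists g\, \neg P(g))
Drive negations inward (¬∀x A ≡ ∃x ¬A, ¬∃x A ≡ ∀x ¬A, De Morgan for ∧/∨):
  (\exists h\, \neg J(h,h)) \lor (\exists b\, \neg J(b,b)) \lor (\forall g\, P(g))
All bound variables are already distinct, so no renaming is needed.
Pull the quantifiers to the front (each side's bound variable is not free in the other side):
  \exists h\, \exists b\, \forall g\, (\neg J(h,h) \lor \neg J(b,b) \lor P(g))
The quantifier \forall h sits under an odd number of negations (counting the antecedent side of each →), so it flips to \exists h.

existential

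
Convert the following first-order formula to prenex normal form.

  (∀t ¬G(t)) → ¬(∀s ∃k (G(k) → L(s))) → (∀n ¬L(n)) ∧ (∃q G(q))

First replace A → B with ¬A ∨ B.
  ¬(∀t ¬G(t)) ∨ ¬¬(∀s ∃k (¬G(k) ∨ L(s))) ∨ (∀n ¬L(n)) ∧ (∃q G(q))
Push ¬ through the quantifiers and connectives to reach negation normal form:
  (∃t G(t)) ∨ (∀s ∃k (¬G(k) ∨ L(s))) ∨ (∀n ¬L(n)) ∧ (∃q G(q))
Pull the quantifiers to the front (each side's bound variable is not free in the other side):
  ∃t ∀s ∃k ∀n ∃q (G(t) ∨ ¬G(k) ∨ L(s) ∨ ¬L(n) ∧ G(q))

∃t ∀s ∃k ∀n ∃q (G(t) ∨ ¬G(k) ∨ L(s) ∨ ¬L(n) ∧ G(q))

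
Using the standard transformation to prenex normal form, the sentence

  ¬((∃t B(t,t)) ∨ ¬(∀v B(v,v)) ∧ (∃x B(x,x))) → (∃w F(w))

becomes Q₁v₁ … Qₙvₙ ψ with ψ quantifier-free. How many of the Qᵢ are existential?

First replace A → B with ¬A ∨ B.
  ¬¬((∃t B(t,t)) ∨ ¬(∀v B(v,v)) ∧ (∃x B(x,x))) ∨ (∃w F(w))
Push ¬ through the quantifiers and connectives to reach negation normal form:
  (∃t B(t,t)) ∨ (∃v ¬B(v,v)) ∧ (∃x B(x,x)) ∨ (∃w F(w))
Extract every quantifier outward, since the variables are now distinct and don't occur free across branches:
  ∃t ∃v ∃x ∃w (B(t,t) ∨ ¬B(v,v) ∧ B(x,x) ∨ F(w))
The prefix is ∃t ∃v ∃x ∃w: 0 universal, 4 existential.

4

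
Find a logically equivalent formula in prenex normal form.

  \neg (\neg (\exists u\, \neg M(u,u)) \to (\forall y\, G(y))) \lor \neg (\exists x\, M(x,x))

\forall u\, \exists y\, \forall x\, (M(u,u) \land \neg G(y) \lor \neg M(x,x))

Rewrite implications/biconditionals: A → B as ¬A ∨ B.
  \neg (\neg \neg (\exists u\, \neg M(u,u)) \lor (\forall y\, G(y))) \lor \neg (\exists x\, M(x,x))
Drive negations inward (¬∀x A ≡ ∃x ¬A, ¬∃x A ≡ ∀x ¬A, De Morgan for ∧/∨):
  (\forall u\, M(u,u)) \land (\exists y\, \neg G(y)) \lor (\forall x\, \neg M(x,x))
Extract every quantifier outward, since the variables are now distinct and don't occur free across branches:
  \forall u\, \exists y\, \forall x\, (M(u,u) \land \neg G(y) \lor \neg M(x,x))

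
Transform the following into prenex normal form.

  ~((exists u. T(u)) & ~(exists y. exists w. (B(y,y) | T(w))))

forall u. exists y. exists w. (~T(u) | B(y,y) | T(w))

Move each ¬ inward, flipping quantifiers it crosses:
  (forall u. ~T(u)) | (exists y. exists w. (B(y,y) | T(w)))
Finally move all quantifiers to the prefix:
  forall u. exists y. exists w. (~T(u) | B(y,y) | T(w))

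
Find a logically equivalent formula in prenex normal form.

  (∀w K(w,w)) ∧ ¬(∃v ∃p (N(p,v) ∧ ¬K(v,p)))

Move each ¬ inward, flipping quantifiers it crosses:
  (∀w K(w,w)) ∧ (∀v ∀p (¬N(p,v) ∨ K(v,p)))
All bound variables are already distinct, so no renaming is needed.
Finally move all quantifiers to the prefix:
  ∀w ∀v ∀p (K(w,w) ∧ (¬N(p,v) ∨ K(v,p)))

∀w ∀v ∀p (K(w,w) ∧ (¬N(p,v) ∨ K(v,p)))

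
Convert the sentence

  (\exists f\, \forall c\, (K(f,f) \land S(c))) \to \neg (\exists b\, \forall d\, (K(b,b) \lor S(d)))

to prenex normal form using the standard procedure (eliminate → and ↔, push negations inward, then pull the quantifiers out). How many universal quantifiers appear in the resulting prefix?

2

First replace A → B with ¬A ∨ B.
  \neg (\exists f\, \forall c\, (K(f,f) \land S(c))) \lor \neg (\exists b\, \forall d\, (K(b,b) \lor S(d)))
Push ¬ through the quantifiers and connectives to reach negation normal form:
  (\forall f\, \exists c\, (\neg K(f,f) \lor \neg S(c))) \lor (\forall b\, \exists d\, (\neg K(b,b) \land \neg S(d)))
Extract every quantifier outward, since the variables are now distinct and don't occur free across branches:
  \forall f\, \exists c\, \forall b\, \exists d\, (\neg K(f,f) \lor \neg S(c) \lor \neg K(b,b) \land \neg S(d))
The prefix is \forall f \exists c \forall b \exists d: 2 universal, 2 existential.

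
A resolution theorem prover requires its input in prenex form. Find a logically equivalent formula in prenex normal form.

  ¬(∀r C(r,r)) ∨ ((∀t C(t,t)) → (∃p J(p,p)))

∃r ∃t ∃p (¬C(r,r) ∨ ¬C(t,t) ∨ J(p,p))

First replace A → B with ¬A ∨ B.
  ¬(∀r C(r,r)) ∨ ¬(∀t C(t,t)) ∨ (∃p J(p,p))
Push ¬ through the quantifiers and connectives to reach negation normal form:
  (∃r ¬C(r,r)) ∨ (∃t ¬C(t,t)) ∨ (∃p J(p,p))
Pull the quantifiers to the front (each side's bound variable is not free in the other side):
  ∃r ∃t ∃p (¬C(r,r) ∨ ¬C(t,t) ∨ J(p,p))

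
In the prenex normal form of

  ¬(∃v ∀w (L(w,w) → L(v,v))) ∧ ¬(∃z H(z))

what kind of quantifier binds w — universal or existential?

existential

First replace A → B with ¬A ∨ B.
  ¬(∃v ∀w (¬L(w,w) ∨ L(v,v))) ∧ ¬(∃z H(z))
Drive negations inward (¬∀x A ≡ ∃x ¬A, ¬∃x A ≡ ∀x ¬A, De Morgan for ∧/∨):
  (∀v ∃w (L(w,w) ∧ ¬L(v,v))) ∧ (∀z ¬H(z))
Finally move all quantifiers to the prefix:
  ∀v ∃w ∀z (L(w,w) ∧ ¬L(v,v) ∧ ¬H(z))
The quantifier ∀w sits under an odd number of negations (counting the antecedent side of each →), so it flips to ∃w.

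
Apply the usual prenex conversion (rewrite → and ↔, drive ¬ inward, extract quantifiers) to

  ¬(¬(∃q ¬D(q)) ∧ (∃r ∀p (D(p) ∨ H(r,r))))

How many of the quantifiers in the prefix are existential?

Push ¬ through the quantifiers and connectives to reach negation normal form:
  (∃q ¬D(q)) ∨ (∀r ∃p (¬D(p) ∧ ¬H(r,r)))
All bound variables are already distinct, so no renaming is needed.
Pull the quantifiers to the front (each side's bound variable is not free in the other side):
  ∃q ∀r ∃p (¬D(q) ∨ ¬D(p) ∧ ¬H(r,r))
The prefix is ∃q ∀r ∃p: 1 universal, 2 existential.

2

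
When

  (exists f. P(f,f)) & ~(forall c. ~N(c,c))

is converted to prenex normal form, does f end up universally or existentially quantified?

Move each ¬ inward, flipping quantifiers it crosses:
  (exists f. P(f,f)) & (exists c. N(c,c))
All bound variables are already distinct, so no renaming is needed.
Pull the quantifiers to the front (each side's bound variable is not free in the other side):
  exists f. exists c. (P(f,f) & N(c,c))
The quantifier exists f sits under an even number of negations, so it remains existential.

existential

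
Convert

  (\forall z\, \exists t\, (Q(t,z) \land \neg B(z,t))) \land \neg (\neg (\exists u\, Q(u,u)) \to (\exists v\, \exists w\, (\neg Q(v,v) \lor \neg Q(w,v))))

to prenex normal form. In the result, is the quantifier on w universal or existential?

Eliminate → and ↔ using ¬ and ∨.
  (\forall z\, \exists t\, (Q(t,z) \land \neg B(z,t))) \land \neg (\neg \neg (\exists u\, Q(u,u)) \lor (\exists v\, \exists w\, (\neg Q(v,v) \lor \neg Q(w,v))))
Move each ¬ inward, flipping quantifiers it crosses:
  (\forall z\, \exists t\, (Q(t,z) \land \neg B(z,t))) \land (\forall u\, \neg Q(u,u)) \land (\forall v\, \forall w\, (Q(v,v) \land Q(w,v)))
All bound variables are already distinct, so no renaming is needed.
Finally move all quantifiers to the prefix:
  \forall z\, \exists t\, \forall u\, \forall v\, \forall w\, (Q(t,z) \land \neg B(z,t) \land \neg Q(u,u) \land Q(v,v) \land Q(w,v))
The quantifier \exists w sits under an odd number of negations (counting the antecedent side of each →), so it flips to \forall w.

universal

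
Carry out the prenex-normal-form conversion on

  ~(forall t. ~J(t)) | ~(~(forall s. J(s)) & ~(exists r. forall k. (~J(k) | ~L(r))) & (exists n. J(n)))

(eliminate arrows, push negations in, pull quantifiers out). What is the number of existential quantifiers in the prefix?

Push ¬ through the quantifiers and connectives to reach negation normal form:
  (exists t. J(t)) | (forall s. J(s)) | (exists r. forall k. (~J(k) | ~L(r))) | (forall n. ~J(n))
All bound variables are already distinct, so no renaming is needed.
Finally move all quantifiers to the prefix:
  exists t. forall s. exists r. forall k. forall n. (J(t) | J(s) | ~J(k) | ~L(r) | ~J(n))
The prefix is exists t forall s exists r forall k forall n: 3 universal, 2 existential.

2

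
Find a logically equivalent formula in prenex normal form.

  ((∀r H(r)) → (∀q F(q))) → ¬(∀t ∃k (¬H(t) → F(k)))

∀r ∃q ∃t ∀k (H(r) ∧ ¬F(q) ∨ ¬H(t) ∧ ¬F(k))

Rewrite implications/biconditionals: A → B as ¬A ∨ B.
  ¬(¬(∀r H(r)) ∨ (∀q F(q))) ∨ ¬(∀t ∃k (¬¬H(t) ∨ F(k)))
Push ¬ through the quantifiers and connectives to reach negation normal form:
  (∀r H(r)) ∧ (∃q ¬F(q)) ∨ (∃t ∀k (¬H(t) ∧ ¬F(k)))
All bound variables are already distinct, so no renaming is needed.
Finally move all quantifiers to the prefix:
  ∀r ∃q ∃t ∀k (H(r) ∧ ¬F(q) ∨ ¬H(t) ∧ ¬F(k))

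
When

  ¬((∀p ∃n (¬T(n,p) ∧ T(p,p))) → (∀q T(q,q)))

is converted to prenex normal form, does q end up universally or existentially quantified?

existential

Eliminate → and ↔ using ¬ and ∨.
  ¬(¬(∀p ∃n (¬T(n,p) ∧ T(p,p))) ∨ (∀q T(q,q)))
Push ¬ through the quantifiers and connectives to reach negation normal form:
  (∀p ∃n (¬T(n,p) ∧ T(p,p))) ∧ (∃q ¬T(q,q))
All bound variables are already distinct, so no renaming is needed.
Finally move all quantifiers to the prefix:
  ∀p ∃n ∃q (¬T(n,p) ∧ T(p,p) ∧ ¬T(q,q))
The quantifier ∀q sits under an odd number of negations (counting the antecedent side of each →), so it flips to ∃q.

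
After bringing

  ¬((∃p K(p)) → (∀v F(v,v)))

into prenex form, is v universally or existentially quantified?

existential

Rewrite implications/biconditionals: A → B as ¬A ∨ B.
  ¬(¬(∃p K(p)) ∨ (∀v F(v,v)))
Drive negations inward (¬∀x A ≡ ∃x ¬A, ¬∃x A ≡ ∀x ¬A, De Morgan for ∧/∨):
  (∃p K(p)) ∧ (∃v ¬F(v,v))
Finally move all quantifiers to the prefix:
  ∃p ∃v (K(p) ∧ ¬F(v,v))
The quantifier ∀v sits under an odd number of negations (counting the antecedent side of each →), so it flips to ∃v.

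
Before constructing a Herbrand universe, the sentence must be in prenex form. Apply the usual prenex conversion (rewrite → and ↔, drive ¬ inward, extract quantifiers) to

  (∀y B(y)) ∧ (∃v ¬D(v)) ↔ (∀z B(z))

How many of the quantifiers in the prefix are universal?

Rewrite implications/biconditionals: A → B as ¬A ∨ B; A ↔ B as (¬A ∨ B) ∧ (¬B ∨ A).
  (¬((∀y B(y)) ∧ (∃v ¬D(v))) ∨ (∀z B(z))) ∧ (¬(∀z B(z)) ∨ (∀y B(y)) ∧ (∃v ¬D(v)))
Drive negations inward (¬∀x A ≡ ∃x ¬A, ¬∃x A ≡ ∀x ¬A, De Morgan for ∧/∨):
  ((∃y ¬B(y)) ∨ (∀v D(v)) ∨ (∀z B(z))) ∧ ((∃z ¬B(z)) ∨ (∀y B(y)) ∧ (∃v ¬D(v)))
Rename bound variables to avoid capture: z↦s, y↦x1, v↦w.
  ((∃y ¬B(y)) ∨ (∀v D(v)) ∨ (∀z B(z))) ∧ ((∃s ¬B(s)) ∨ (∀x1 B(x1)) ∧ (∃w ¬D(w)))
Finally move all quantifiers to the prefix:
  ∃y ∀v ∀z ∃s ∀x1 ∃w ((¬B(y) ∨ D(v) ∨ B(z)) ∧ (¬B(s) ∨ B(x1) ∧ ¬D(w)))
The prefix is ∃y ∀v ∀z ∃s ∀x1 ∃w: 3 universal, 3 existential.

3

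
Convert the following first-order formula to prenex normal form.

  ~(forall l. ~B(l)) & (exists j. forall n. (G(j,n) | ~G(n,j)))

Push ¬ through the quantifiers and connectives to reach negation normal form:
  (exists l. B(l)) & (exists j. forall n. (G(j,n) | ~G(n,j)))
Extract every quantifier outward, since the variables are now distinct and don't occur free across branches:
  exists l. exists j. forall n. (B(l) & (G(j,n) | ~G(n,j)))

exists l. exists j. forall n. (B(l) & (G(j,n) | ~G(n,j)))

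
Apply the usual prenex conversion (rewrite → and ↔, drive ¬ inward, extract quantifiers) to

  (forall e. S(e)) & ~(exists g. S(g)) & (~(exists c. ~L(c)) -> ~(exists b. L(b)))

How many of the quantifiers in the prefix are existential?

Rewrite implications/biconditionals: A → B as ¬A ∨ B.
  (forall e. S(e)) & ~(exists g. S(g)) & (~~(exists c. ~L(c)) | ~(exists b. L(b)))
Drive negations inward (¬∀x A ≡ ∃x ¬A, ¬∃x A ≡ ∀x ¬A, De Morgan for ∧/∨):
  (forall e. S(e)) & (forall g. ~S(g)) & ((exists c. ~L(c)) | (forall b. ~L(b)))
Pull the quantifiers to the front (each side's bound variable is not free in the other side):
  forall e. forall g. exists c. forall b. (S(e) & ~S(g) & (~L(c) | ~L(b)))
The prefix is forall e forall g exists c forall b: 3 universal, 1 existential.

1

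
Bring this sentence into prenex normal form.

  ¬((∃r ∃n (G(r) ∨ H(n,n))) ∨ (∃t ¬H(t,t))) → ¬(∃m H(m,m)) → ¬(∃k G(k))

∃r ∃n ∃t ∃m ∀k (G(r) ∨ H(n,n) ∨ ¬H(t,t) ∨ H(m,m) ∨ ¬G(k))

First replace A → B with ¬A ∨ B.
  ¬¬((∃r ∃n (G(r) ∨ H(n,n))) ∨ (∃t ¬H(t,t))) ∨ ¬¬(∃m H(m,m)) ∨ ¬(∃k G(k))
Drive negations inward (¬∀x A ≡ ∃x ¬A, ¬∃x A ≡ ∀x ¬A, De Morgan for ∧/∨):
  (∃r ∃n (G(r) ∨ H(n,n))) ∨ (∃t ¬H(t,t)) ∨ (∃m H(m,m)) ∨ (∀k ¬G(k))
Pull the quantifiers to the front (each side's bound variable is not free in the other side):
  ∃r ∃n ∃t ∃m ∀k (G(r) ∨ H(n,n) ∨ ¬H(t,t) ∨ H(m,m) ∨ ¬G(k))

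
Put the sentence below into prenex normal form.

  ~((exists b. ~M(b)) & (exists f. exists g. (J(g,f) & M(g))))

Drive negations inward (¬∀x A ≡ ∃x ¬A, ¬∃x A ≡ ∀x ¬A, De Morgan for ∧/∨):
  (forall b. M(b)) | (forall f. forall g. (~J(g,f) | ~M(g)))
Finally move all quantifiers to the prefix:
  forall b. forall f. forall g. (M(b) | ~J(g,f) | ~M(g))

forall b. forall f. forall g. (M(b) | ~J(g,f) | ~M(g))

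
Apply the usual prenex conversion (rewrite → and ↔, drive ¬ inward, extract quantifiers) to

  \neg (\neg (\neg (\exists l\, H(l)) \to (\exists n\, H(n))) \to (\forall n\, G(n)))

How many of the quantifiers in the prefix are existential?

First replace A → B with ¬A ∨ B.
  \neg (\neg \neg (\neg \neg (\exists l\, H(l)) \lor (\exists n\, H(n))) \lor (\forall n\, G(n)))
Drive negations inward (¬∀x A ≡ ∃x ¬A, ¬∃x A ≡ ∀x ¬A, De Morgan for ∧/∨):
  (\forall l\, \neg H(l)) \land (\forall n\, \neg H(n)) \land (\exists n\, \neg G(n))
Rename bound variables to avoid capture: n↦u.
  (\forall l\, \neg H(l)) \land (\forall n\, \neg H(n)) \land (\exists u\, \neg G(u))
Pull the quantifiers to the front (each side's bound variable is not free in the other side):
  \forall l\, \forall n\, \exists u\, (\neg H(l) \land \neg H(n) \land \neg G(u))
The prefix is \forall l \forall n \exists u: 2 universal, 1 existential.

1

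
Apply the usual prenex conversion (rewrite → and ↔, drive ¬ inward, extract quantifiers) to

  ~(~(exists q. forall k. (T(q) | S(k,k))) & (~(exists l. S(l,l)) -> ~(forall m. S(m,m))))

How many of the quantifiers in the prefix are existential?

Eliminate → and ↔ using ¬ and ∨.
  ~(~(exists q. forall k. (T(q) | S(k,k))) & (~~(exists l. S(l,l)) | ~(forall m. S(m,m))))
Move each ¬ inward, flipping quantifiers it crosses:
  (exists q. forall k. (T(q) | S(k,k))) | (forall l. ~S(l,l)) & (forall m. S(m,m))
All bound variables are already distinct, so no renaming is needed.
Finally move all quantifiers to the prefix:
  exists q. forall k. forall l. forall m. (T(q) | S(k,k) | ~S(l,l) & S(m,m))
The prefix is exists q forall k forall l forall m: 3 universal, 1 existential.

1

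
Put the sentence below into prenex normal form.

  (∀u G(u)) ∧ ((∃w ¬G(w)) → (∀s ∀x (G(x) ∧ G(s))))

Rewrite implications/biconditionals: A → B as ¬A ∨ B.
  (∀u G(u)) ∧ (¬(∃w ¬G(w)) ∨ (∀s ∀x (G(x) ∧ G(s))))
Push ¬ through the quantifiers and connectives to reach negation normal form:
  (∀u G(u)) ∧ ((∀w G(w)) ∨ (∀s ∀x (G(x) ∧ G(s))))
All bound variables are already distinct, so no renaming is needed.
Extract every quantifier outward, since the variables are now distinct and don't occur free across branches:
  ∀u ∀w ∀s ∀x (G(u) ∧ (G(w) ∨ G(x) ∧ G(s)))

∀u ∀w ∀s ∀x (G(u) ∧ (G(w) ∨ G(x) ∧ G(s)))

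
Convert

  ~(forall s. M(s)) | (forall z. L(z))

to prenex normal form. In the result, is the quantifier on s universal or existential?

Move each ¬ inward, flipping quantifiers it crosses:
  (exists s. ~M(s)) | (forall z. L(z))
Extract every quantifier outward, since the variables are now distinct and don't occur free across branches:
  exists s. forall z. (~M(s) | L(z))
The quantifier forall s sits under an odd number of negations, so it flips to exists s.

existential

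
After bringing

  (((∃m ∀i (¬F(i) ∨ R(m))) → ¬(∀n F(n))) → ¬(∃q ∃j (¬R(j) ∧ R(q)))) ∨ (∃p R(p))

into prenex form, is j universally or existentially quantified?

universal

Eliminate → and ↔ using ¬ and ∨.
  ¬(¬(∃m ∀i (¬F(i) ∨ R(m))) ∨ ¬(∀n F(n))) ∨ ¬(∃q ∃j (¬R(j) ∧ R(q))) ∨ (∃p R(p))
Move each ¬ inward, flipping quantifiers it crosses:
  (∃m ∀i (¬F(i) ∨ R(m))) ∧ (∀n F(n)) ∨ (∀q ∀j (R(j) ∨ ¬R(q))) ∨ (∃p R(p))
All bound variables are already distinct, so no renaming is needed.
Extract every quantifier outward, since the variables are now distinct and don't occur free across branches:
  ∃m ∀i ∀n ∀q ∀j ∃p ((¬F(i) ∨ R(m)) ∧ F(n) ∨ R(j) ∨ ¬R(q) ∨ R(p))
The quantifier ∃j sits under an odd number of negations (counting the antecedent side of each →), so it flips to ∀j.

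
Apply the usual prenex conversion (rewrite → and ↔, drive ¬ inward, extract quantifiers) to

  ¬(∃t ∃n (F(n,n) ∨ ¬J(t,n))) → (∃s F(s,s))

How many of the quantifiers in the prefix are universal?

Rewrite implications/biconditionals: A → B as ¬A ∨ B.
  ¬¬(∃t ∃n (F(n,n) ∨ ¬J(t,n))) ∨ (∃s F(s,s))
Move each ¬ inward, flipping quantifiers it crosses:
  (∃t ∃n (F(n,n) ∨ ¬J(t,n))) ∨ (∃s F(s,s))
All bound variables are already distinct, so no renaming is needed.
Pull the quantifiers to the front (each side's bound variable is not free in the other side):
  ∃t ∃n ∃s (F(n,n) ∨ ¬J(t,n) ∨ F(s,s))
The prefix is ∃t ∃n ∃s: 0 universal, 3 existential.

0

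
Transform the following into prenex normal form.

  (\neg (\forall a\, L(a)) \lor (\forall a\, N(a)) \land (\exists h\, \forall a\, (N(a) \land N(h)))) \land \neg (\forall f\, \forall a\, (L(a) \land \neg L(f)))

\exists a\, \forall y\, \exists h\, \forall u\, \exists f\, \exists u1\, ((\neg L(a) \lor N(y) \land N(u) \land N(h)) \land (\neg L(u1) \lor L(f)))

Move each ¬ inward, flipping quantifiers it crosses:
  ((\exists a\, \neg L(a)) \lor (\forall a\, N(a)) \land (\exists h\, \forall a\, (N(a) \land N(h)))) \land (\exists f\, \exists a\, (\neg L(a) \lor L(f)))
Give each quantifier a distinct variable: a↦y, a↦u, a↦u1.
  ((\exists a\, \neg L(a)) \lor (\forall y\, N(y)) \land (\exists h\, \forall u\, (N(u) \land N(h)))) \land (\exists f\, \exists u1\, (\neg L(u1) \lor L(f)))
Extract every quantifier outward, since the variables are now distinct and don't occur free across branches:
  \exists a\, \forall y\, \exists h\, \forall u\, \exists f\, \exists u1\, ((\neg L(a) \lor N(y) \land N(u) \land N(h)) \land (\neg L(u1) \lor L(f)))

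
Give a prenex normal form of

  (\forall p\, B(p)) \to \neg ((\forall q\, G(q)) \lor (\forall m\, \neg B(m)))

\exists p\, \exists q\, \exists m\, (\neg B(p) \lor \neg G(q) \land B(m))

Rewrite implications/biconditionals: A → B as ¬A ∨ B.
  \neg (\forall p\, B(p)) \lor \neg ((\forall q\, G(q)) \lor (\forall m\, \neg B(m)))
Move each ¬ inward, flipping quantifiers it crosses:
  (\exists p\, \neg B(p)) \lor (\exists q\, \neg G(q)) \land (\exists m\, B(m))
All bound variables are already distinct, so no renaming is needed.
Extract every quantifier outward, since the variables are now distinct and don't occur free across branches:
  \exists p\, \exists q\, \exists m\, (\neg B(p) \lor \neg G(q) \land B(m))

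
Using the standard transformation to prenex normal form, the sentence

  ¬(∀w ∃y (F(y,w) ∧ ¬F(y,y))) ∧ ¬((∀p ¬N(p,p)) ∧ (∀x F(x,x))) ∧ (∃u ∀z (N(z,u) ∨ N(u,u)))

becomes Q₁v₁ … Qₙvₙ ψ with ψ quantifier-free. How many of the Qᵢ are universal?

2

Move each ¬ inward, flipping quantifiers it crosses:
  (∃w ∀y (¬F(y,w) ∨ F(y,y))) ∧ ((∃p N(p,p)) ∨ (∃x ¬F(x,x))) ∧ (∃u ∀z (N(z,u) ∨ N(u,u)))
Extract every quantifier outward, since the variables are now distinct and don't occur free across branches:
  ∃w ∀y ∃p ∃x ∃u ∀z ((¬F(y,w) ∨ F(y,y)) ∧ (N(p,p) ∨ ¬F(x,x)) ∧ (N(z,u) ∨ N(u,u)))
The prefix is ∃w ∀y ∃p ∃x ∃u ∀z: 2 universal, 4 existential.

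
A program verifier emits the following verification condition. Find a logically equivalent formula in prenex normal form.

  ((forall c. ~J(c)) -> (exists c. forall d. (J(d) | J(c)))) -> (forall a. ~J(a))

forall c. forall q. exists d. forall a. (~J(c) & ~J(d) & ~J(q) | ~J(a))

Eliminate → and ↔ using ¬ and ∨.
  ~(~(forall c. ~J(c)) | (exists c. forall d. (J(d) | J(c)))) | (forall a. ~J(a))
Drive negations inward (¬∀x A ≡ ∃x ¬A, ¬∃x A ≡ ∀x ¬A, De Morgan for ∧/∨):
  (forall c. ~J(c)) & (forall c. exists d. (~J(d) & ~J(c))) | (forall a. ~J(a))
Give each quantifier a distinct variable: c↦q.
  (forall c. ~J(c)) & (forall q. exists d. (~J(d) & ~J(q))) | (forall a. ~J(a))
Extract every quantifier outward, since the variables are now distinct and don't occur free across branches:
  forall c. forall q. exists d. forall a. (~J(c) & ~J(d) & ~J(q) | ~J(a))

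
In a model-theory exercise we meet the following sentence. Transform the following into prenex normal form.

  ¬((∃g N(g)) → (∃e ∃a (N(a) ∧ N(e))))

First replace A → B with ¬A ∨ B.
  ¬(¬(∃g N(g)) ∨ (∃e ∃a (N(a) ∧ N(e))))
Move each ¬ inward, flipping quantifiers it crosses:
  (∃g N(g)) ∧ (∀e ∀a (¬N(a) ∨ ¬N(e)))
Extract every quantifier outward, since the variables are now distinct and don't occur free across branches:
  ∃g ∀e ∀a (N(g) ∧ (¬N(a) ∨ ¬N(e)))

∃g ∀e ∀a (N(g) ∧ (¬N(a) ∨ ¬N(e)))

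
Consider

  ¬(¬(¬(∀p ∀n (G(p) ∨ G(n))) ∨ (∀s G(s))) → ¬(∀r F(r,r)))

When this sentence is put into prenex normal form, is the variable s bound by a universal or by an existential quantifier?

existential

First replace A → B with ¬A ∨ B.
  ¬(¬¬(¬(∀p ∀n (G(p) ∨ G(n))) ∨ (∀s G(s))) ∨ ¬(∀r F(r,r)))
Drive negations inward (¬∀x A ≡ ∃x ¬A, ¬∃x A ≡ ∀x ¬A, De Morgan for ∧/∨):
  (∀p ∀n (G(p) ∨ G(n))) ∧ (∃s ¬G(s)) ∧ (∀r F(r,r))
All bound variables are already distinct, so no renaming is needed.
Pull the quantifiers to the front (each side's bound variable is not free in the other side):
  ∀p ∀n ∃s ∀r ((G(p) ∨ G(n)) ∧ ¬G(s) ∧ F(r,r))
The quantifier ∀s sits under an odd number of negations (counting the antecedent side of each →), so it flips to ∃s.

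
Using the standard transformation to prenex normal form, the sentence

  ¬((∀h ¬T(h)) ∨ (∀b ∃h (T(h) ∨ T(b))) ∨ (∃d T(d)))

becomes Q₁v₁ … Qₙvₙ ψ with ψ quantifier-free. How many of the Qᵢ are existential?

2

Move each ¬ inward, flipping quantifiers it crosses:
  (∃h T(h)) ∧ (∃b ∀h (¬T(h) ∧ ¬T(b))) ∧ (∀d ¬T(d))
Rename bound variables to avoid capture: h↦q.
  (∃h T(h)) ∧ (∃b ∀q (¬T(q) ∧ ¬T(b))) ∧ (∀d ¬T(d))
Extract every quantifier outward, since the variables are now distinct and don't occur free across branches:
  ∃h ∃b ∀q ∀d (T(h) ∧ ¬T(q) ∧ ¬T(b) ∧ ¬T(d))
The prefix is ∃h ∃b ∀q ∀d: 2 universal, 2 existential.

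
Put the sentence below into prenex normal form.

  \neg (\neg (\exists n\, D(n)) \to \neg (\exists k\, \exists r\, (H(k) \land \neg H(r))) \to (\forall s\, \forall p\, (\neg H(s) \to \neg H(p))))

\forall n\, \forall k\, \forall r\, \exists s\, \exists p\, (\neg D(n) \land (\neg H(k) \lor H(r)) \land \neg H(s) \land H(p))

Eliminate → and ↔ using ¬ and ∨.
  \neg (\neg \neg (\exists n\, D(n)) \lor \neg \neg (\exists k\, \exists r\, (H(k) \land \neg H(r))) \lor (\forall s\, \forall p\, (\neg \neg H(s) \lor \neg H(p))))
Push ¬ through the quantifiers and connectives to reach negation normal form:
  (\forall n\, \neg D(n)) \land (\forall k\, \forall r\, (\neg H(k) \lor H(r))) \land (\exists s\, \exists p\, (\neg H(s) \land H(p)))
Finally move all quantifiers to the prefix:
  \forall n\, \forall k\, \forall r\, \exists s\, \exists p\, (\neg D(n) \land (\neg H(k) \lor H(r)) \land \neg H(s) \land H(p))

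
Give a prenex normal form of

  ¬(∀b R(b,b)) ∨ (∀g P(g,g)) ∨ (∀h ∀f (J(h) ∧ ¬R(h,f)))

∃b ∀g ∀h ∀f (¬R(b,b) ∨ P(g,g) ∨ J(h) ∧ ¬R(h,f))

Drive negations inward (¬∀x A ≡ ∃x ¬A, ¬∃x A ≡ ∀x ¬A, De Morgan for ∧/∨):
  (∃b ¬R(b,b)) ∨ (∀g P(g,g)) ∨ (∀h ∀f (J(h) ∧ ¬R(h,f)))
All bound variables are already distinct, so no renaming is needed.
Extract every quantifier outward, since the variables are now distinct and don't occur free across branches:
  ∃b ∀g ∀h ∀f (¬R(b,b) ∨ P(g,g) ∨ J(h) ∧ ¬R(h,f))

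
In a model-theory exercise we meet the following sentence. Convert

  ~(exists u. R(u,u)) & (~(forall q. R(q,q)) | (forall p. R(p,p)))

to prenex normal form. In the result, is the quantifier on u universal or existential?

Move each ¬ inward, flipping quantifiers it crosses:
  (forall u. ~R(u,u)) & ((exists q. ~R(q,q)) | (forall p. R(p,p)))
All bound variables are already distinct, so no renaming is needed.
Extract every quantifier outward, since the variables are now distinct and don't occur free across branches:
  forall u. exists q. forall p. (~R(u,u) & (~R(q,q) | R(p,p)))
The quantifier exists u sits under an odd number of negations, so it flips to forall u.

universal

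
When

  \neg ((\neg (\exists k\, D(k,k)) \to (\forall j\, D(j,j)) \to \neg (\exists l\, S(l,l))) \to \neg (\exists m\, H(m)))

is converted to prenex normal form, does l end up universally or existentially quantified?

universal

First replace A → B with ¬A ∨ B.
  \neg (\neg (\neg \neg (\exists k\, D(k,k)) \lor \neg (\forall j\, D(j,j)) \lor \neg (\exists l\, S(l,l))) \lor \neg (\exists m\, H(m)))
Push ¬ through the quantifiers and connectives to reach negation normal form:
  ((\exists k\, D(k,k)) \lor (\exists j\, \neg D(j,j)) \lor (\forall l\, \neg S(l,l))) \land (\exists m\, H(m))
All bound variables are already distinct, so no renaming is needed.
Finally move all quantifiers to the prefix:
  \exists k\, \exists j\, \forall l\, \exists m\, ((D(k,k) \lor \neg D(j,j) \lor \neg S(l,l)) \land H(m))
The quantifier \exists l sits under an odd number of negations (counting the antecedent side of each →), so it flips to \forall l.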